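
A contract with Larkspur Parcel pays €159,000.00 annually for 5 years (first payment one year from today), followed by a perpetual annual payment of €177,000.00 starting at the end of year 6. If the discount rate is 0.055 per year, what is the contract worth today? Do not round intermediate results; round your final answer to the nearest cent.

PV of 5-year annuity: €159,000.00 × [1 − (1+0.055)^−5] / 0.055 = 678975.23162
Perpetuity value at year 5: €177,000.00 / 0.055 = 3218181.81818
PV of perpetuity: 3218181.81818 / (1+0.055)^5 = 2462341.46600
Total PV = 678975.23162 + 2462341.46600 = 3141316.69762

€3141316.70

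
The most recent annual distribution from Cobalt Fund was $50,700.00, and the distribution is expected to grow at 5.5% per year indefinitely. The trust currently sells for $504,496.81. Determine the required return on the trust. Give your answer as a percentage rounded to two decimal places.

16.10%

D₁ = $50,700.00 × 1.055 = $53,488.5000
P = D₁/(r − g) ⇒ r = D₁/P + g = $53,488.5000/$504,496.81 + 0.055 = 0.106023 + 0.055 = 0.161023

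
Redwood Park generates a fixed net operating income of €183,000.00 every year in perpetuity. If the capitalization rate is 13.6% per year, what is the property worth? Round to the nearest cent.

Level perpetuity: PV = C / r = €183,000.00 / 0.136 = €1,345,588.24

€1345588.24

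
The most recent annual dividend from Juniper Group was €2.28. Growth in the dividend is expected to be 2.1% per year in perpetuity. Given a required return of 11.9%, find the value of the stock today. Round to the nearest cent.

€23.75

D₁ = D₀ × (1 + g) = €2.28 × 1.021 = €2.3279
Growing perpetuity: P = D₁ / (r − g) = €2.3279 / (0.119 − 0.021) = €23.75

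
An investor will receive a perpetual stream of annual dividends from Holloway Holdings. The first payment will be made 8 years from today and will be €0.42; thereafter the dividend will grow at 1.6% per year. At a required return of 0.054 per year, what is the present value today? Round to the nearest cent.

€7.65

Value at end of year 7: C₁ / (r − g) = €0.42 / (0.054 − 0.016) = €11.0526
Discount to today: PV = €11.0526 / (1 + 0.054)^7 = €11.0526 / 1.445055 = €7.65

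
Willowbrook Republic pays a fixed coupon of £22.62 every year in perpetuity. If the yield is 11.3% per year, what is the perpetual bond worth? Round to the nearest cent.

Level perpetuity: PV = C / r = £22.62 / 0.113 = £200.18

£200.18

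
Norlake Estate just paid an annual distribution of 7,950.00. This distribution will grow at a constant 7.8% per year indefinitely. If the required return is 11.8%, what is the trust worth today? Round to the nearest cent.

D₁ = D₀ × (1 + g) = 7,950.00 × 1.078 = 8,570.1000
Growing perpetuity: P = D₁ / (r − g) = 8,570.1000 / (0.118 − 0.078) = 214,252.50

214252.50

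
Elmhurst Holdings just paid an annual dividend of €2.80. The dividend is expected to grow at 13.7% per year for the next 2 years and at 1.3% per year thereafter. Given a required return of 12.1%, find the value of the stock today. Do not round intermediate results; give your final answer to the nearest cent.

D_1 = 3.18360
D_2 = 3.61975
Terminal value at year 2: TV = D_2×(1+g_2)/(r−g_2) = 3.66681/0.108 = 33.95194
P_0 = D_1/(1+r)^1 + D_2/(1+r)^2 + TV/(1+r)^2
    = 2.83996 + 2.88050 + 27.01801 = 32.73848

€32.74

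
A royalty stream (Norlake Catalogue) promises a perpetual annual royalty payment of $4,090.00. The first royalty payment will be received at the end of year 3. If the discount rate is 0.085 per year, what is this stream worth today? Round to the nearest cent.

Value at end of year 2: C / r = $4,090.00 / 0.085 = $48,117.6471
Discount to today: PV = $48,117.6471 / (1 + 0.085)^2 = $48,117.6471 / 1.177225 = $40,873.79

$40873.79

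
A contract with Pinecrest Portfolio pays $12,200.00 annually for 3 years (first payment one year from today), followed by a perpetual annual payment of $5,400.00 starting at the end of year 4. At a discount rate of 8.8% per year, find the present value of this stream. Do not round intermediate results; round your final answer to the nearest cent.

$78637.98

PV of 3-year annuity: $12,200.00 × [1 − (1+0.088)^−3] / 0.088 = 30992.20380
Perpetuity value at year 3: $5,400.00 / 0.088 = 61363.63636
PV of perpetuity: 61363.63636 / (1+0.088)^3 = 47645.77567
Total PV = 30992.20380 + 47645.77567 = 78637.97946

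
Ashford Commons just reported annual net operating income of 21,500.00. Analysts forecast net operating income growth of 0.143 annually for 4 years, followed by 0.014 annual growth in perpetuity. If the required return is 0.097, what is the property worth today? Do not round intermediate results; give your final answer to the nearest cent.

404970.01

D_1 = 24574.50000
D_2 = 28088.65350
D_3 = 32105.33095
D_4 = 36696.39328
Terminal value at year 4: TV = D_4×(1+g_2)/(r−g_2) = 37210.14278/0.083 = 448314.97328
P_0 = D_1/(1+r)^1 + D_2/(1+r)^2 + D_3/(1+r)^3 + D_4/(1+r)^4 + TV/(1+r)^4
    = 22401.54968 + 23340.90363 + 24319.64709 + 25339.43174 + 309568.47932 = 404970.01146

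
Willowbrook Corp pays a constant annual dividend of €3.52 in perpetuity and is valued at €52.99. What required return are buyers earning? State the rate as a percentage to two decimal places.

6.64%

P = C/r ⇒ r = C/P = €3.52/€52.99 = 0.066428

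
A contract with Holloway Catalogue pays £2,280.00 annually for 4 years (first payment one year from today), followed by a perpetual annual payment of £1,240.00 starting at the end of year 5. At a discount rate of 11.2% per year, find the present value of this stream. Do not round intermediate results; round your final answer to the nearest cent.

£14284.24

PV of 4-year annuity: £2,280.00 × [1 − (1+0.112)^−4] / 0.112 = 7043.47631
Perpetuity value at year 4: £1,240.00 / 0.112 = 11071.42857
PV of perpetuity: 11071.42857 / (1+0.112)^4 = 7240.76602
Total PV = 7043.47631 + 7240.76602 = 14284.24233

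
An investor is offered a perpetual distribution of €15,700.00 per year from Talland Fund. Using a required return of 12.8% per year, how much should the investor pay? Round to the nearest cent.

€122656.25

Level perpetuity: PV = C / r = €15,700.00 / 0.128 = €122,656.25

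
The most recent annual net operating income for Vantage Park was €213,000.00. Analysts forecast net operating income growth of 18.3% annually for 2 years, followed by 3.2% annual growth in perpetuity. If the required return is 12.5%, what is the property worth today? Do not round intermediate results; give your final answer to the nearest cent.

D_1 = 251979.00000
D_2 = 298091.15700
Terminal value at year 2: TV = D_2×(1+g_2)/(r−g_2) = 307630.07402/0.093 = 3307850.25832
P_0 = D_1/(1+r)^1 + D_2/(1+r)^2 + TV/(1+r)^2
    = 223981.33333 + 235528.81541 + 2613610.08065 = 3073120.22939

€3073120.23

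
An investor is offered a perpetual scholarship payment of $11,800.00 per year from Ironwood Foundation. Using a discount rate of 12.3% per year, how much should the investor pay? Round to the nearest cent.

$95934.96

Level perpetuity: PV = C / r = $11,800.00 / 0.123 = $95,934.96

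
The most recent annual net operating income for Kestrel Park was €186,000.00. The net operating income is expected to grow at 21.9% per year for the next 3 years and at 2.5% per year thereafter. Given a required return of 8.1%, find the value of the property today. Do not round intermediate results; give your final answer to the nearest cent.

€5594811.86

D_1 = 226734.00000
D_2 = 276388.74600
D_3 = 336917.88137
Terminal value at year 3: TV = D_3×(1+g_2)/(r−g_2) = 345340.82841/0.056 = 6166800.50729
P_0 = D_1/(1+r)^1 + D_2/(1+r)^2 + D_3/(1+r)^3 + TV/(1+r)^3
    = 209744.68085 + 236520.59756 + 266714.71639 + 4881831.86254 = 5594811.85734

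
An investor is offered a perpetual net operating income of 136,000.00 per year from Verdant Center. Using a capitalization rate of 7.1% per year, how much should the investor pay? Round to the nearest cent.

Level perpetuity: PV = C / r = 136,000.00 / 0.071 = 1,915,492.96

1915492.96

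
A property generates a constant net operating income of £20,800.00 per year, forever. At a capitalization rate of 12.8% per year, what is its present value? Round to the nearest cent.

£162500.00

Level perpetuity: PV = C / r = £20,800.00 / 0.128 = £162,500.00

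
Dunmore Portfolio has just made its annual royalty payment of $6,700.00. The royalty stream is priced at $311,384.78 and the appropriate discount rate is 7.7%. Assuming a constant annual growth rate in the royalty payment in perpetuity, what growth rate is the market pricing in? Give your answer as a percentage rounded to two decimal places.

P = D₀(1+g)/(r−g) ⇒ P(r−g) = D₀(1+g) ⇒ g(P+D₀) = P·r − D₀
g = (P·r − D₀)/(P + D₀) = ($311,384.78×0.077 − $6,700.00) / ($311,384.78 + $6,700.00) = 0.054315

5.43%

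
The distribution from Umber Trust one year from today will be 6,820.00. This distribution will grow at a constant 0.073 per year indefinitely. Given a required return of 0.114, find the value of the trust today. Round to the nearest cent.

Growing perpetuity: P = D₁ / (r − g) = 6,820.0000 / (0.114 − 0.073) = 166,341.46

166341.46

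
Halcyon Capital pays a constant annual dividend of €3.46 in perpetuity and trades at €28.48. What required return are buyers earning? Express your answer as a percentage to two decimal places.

12.15%

P = C/r ⇒ r = C/P = €3.46/€28.48 = 0.121489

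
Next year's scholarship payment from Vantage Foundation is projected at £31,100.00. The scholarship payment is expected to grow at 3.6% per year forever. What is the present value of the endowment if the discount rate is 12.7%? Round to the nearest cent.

Growing perpetuity: P = D₁ / (r − g) = £31,100.0000 / (0.127 − 0.036) = £341,758.24

£341758.24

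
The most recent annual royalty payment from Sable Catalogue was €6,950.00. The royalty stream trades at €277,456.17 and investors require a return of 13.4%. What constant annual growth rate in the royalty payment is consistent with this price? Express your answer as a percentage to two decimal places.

10.63%

P = D₀(1+g)/(r−g) ⇒ P(r−g) = D₀(1+g) ⇒ g(P+D₀) = P·r − D₀
g = (P·r − D₀)/(P + D₀) = (€277,456.17×0.134 − €6,950.00) / (€277,456.17 + €6,950.00) = 0.106289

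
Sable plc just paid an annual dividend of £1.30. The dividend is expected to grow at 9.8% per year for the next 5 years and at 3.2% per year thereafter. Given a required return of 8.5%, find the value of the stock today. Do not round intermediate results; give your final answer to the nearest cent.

£33.60

D_1 = 1.42740
D_2 = 1.56729
D_3 = 1.72088
D_4 = 1.88953
D_5 = 2.07470
Terminal value at year 5: TV = D_5×(1+g_2)/(r−g_2) = 2.14109/0.053 = 40.39791
P_0 = D_1/(1+r)^1 + D_2/(1+r)^2 + D_3/(1+r)^3 + D_4/(1+r)^4 + D_5/(1+r)^5 + TV/(1+r)^5
    = 1.31558 + 1.33134 + 1.34729 + 1.36343 + 1.37977 + 26.86644 = 33.60385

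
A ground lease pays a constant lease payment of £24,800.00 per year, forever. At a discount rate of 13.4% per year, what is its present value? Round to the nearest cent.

£185074.63

Level perpetuity: PV = C / r = £24,800.00 / 0.134 = £185,074.63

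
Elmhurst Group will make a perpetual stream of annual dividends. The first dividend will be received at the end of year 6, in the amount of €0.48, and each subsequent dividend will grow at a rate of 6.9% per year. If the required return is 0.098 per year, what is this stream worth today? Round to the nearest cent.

Value at end of year 5: C₁ / (r − g) = €0.48 / (0.098 − 0.069) = €16.5517
Discount to today: PV = €16.5517 / (1 + 0.098)^5 = €16.5517 / 1.595922 = €10.37

€10.37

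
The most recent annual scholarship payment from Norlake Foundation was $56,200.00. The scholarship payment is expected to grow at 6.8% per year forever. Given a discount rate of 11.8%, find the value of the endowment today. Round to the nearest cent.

$1200432.00

D₁ = D₀ × (1 + g) = $56,200.00 × 1.068 = $60,021.6000
Growing perpetuity: P = D₁ / (r − g) = $60,021.6000 / (0.118 − 0.068) = $1,200,432.00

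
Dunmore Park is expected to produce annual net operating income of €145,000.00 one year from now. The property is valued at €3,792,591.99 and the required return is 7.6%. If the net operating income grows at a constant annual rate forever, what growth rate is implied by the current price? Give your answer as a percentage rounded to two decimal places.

P = D₁/(r−g) ⇒ g = r − D₁/P = 0.076 − €145,000.00/€3,792,591.99 = 0.037768

3.78%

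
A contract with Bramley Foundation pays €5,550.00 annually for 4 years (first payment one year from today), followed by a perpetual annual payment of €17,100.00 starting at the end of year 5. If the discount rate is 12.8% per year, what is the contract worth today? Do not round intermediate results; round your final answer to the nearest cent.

€99095.35

PV of 4-year annuity: €5,550.00 × [1 − (1+0.128)^−4] / 0.128 = 16577.15243
Perpetuity value at year 4: €17,100.00 / 0.128 = 133593.75000
PV of perpetuity: 133593.75000 / (1+0.128)^4 = 82518.19927
Total PV = 16577.15243 + 82518.19927 = 99095.35170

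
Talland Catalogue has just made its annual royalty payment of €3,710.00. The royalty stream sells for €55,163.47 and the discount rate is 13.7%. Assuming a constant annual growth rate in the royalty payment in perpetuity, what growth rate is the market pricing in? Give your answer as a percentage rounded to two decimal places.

P = D₀(1+g)/(r−g) ⇒ P(r−g) = D₀(1+g) ⇒ g(P+D₀) = P·r − D₀
g = (P·r − D₀)/(P + D₀) = (€55,163.47×0.137 − €3,710.00) / (€55,163.47 + €3,710.00) = 0.065350

6.54%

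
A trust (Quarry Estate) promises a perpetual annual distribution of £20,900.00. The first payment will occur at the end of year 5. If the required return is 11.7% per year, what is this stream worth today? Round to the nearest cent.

Value at end of year 4: C / r = £20,900.00 / 0.117 = £178,632.4786
Discount to today: PV = £178,632.4786 / (1 + 0.117)^4 = £178,632.4786 / 1.556728 = £114,748.69

£114748.69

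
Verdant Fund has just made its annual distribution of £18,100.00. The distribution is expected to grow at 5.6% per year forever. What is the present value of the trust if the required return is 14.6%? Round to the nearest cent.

D₁ = D₀ × (1 + g) = £18,100.00 × 1.056 = £19,113.6000
Growing perpetuity: P = D₁ / (r − g) = £19,113.6000 / (0.146 − 0.056) = £212,373.33

£212373.33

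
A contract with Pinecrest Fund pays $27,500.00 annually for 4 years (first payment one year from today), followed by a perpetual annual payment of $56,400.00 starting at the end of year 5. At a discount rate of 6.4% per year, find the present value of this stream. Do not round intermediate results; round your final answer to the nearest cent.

PV of 4-year annuity: $27,500.00 × [1 − (1+0.064)^−4] / 0.064 = 94424.05136
Perpetuity value at year 4: $56,400.00 / 0.064 = 881250.00000
PV of perpetuity: 881250.00000 / (1+0.064)^4 = 687594.85467
Total PV = 94424.05136 + 687594.85467 = 782018.90603

$782018.91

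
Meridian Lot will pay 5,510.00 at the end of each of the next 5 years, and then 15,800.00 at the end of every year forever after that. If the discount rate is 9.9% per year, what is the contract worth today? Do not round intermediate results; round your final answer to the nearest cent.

120488.91

PV of 5-year annuity: 5,510.00 × [1 − (1+0.099)^−5] / 0.099 = 20940.70455
Perpetuity value at year 5: 15,800.00 / 0.099 = 159595.95960
PV of perpetuity: 159595.95960 / (1+0.099)^5 = 99548.20426
Total PV = 20940.70455 + 99548.20426 = 120488.90881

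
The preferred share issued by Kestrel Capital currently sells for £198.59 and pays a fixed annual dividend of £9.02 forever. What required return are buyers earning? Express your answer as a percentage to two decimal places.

P = C/r ⇒ r = C/P = £9.02/£198.59 = 0.045420

4.54%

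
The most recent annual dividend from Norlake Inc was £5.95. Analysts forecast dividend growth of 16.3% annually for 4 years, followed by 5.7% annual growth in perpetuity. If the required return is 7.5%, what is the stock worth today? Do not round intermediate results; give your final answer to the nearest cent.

D_1 = 6.91985
D_2 = 8.04779
D_3 = 9.35957
D_4 = 10.88519
Terminal value at year 4: TV = D_4×(1+g_2)/(r−g_2) = 11.50564/0.018 = 639.20227
P_0 = D_1/(1+r)^1 + D_2/(1+r)^2 + D_3/(1+r)^3 + D_4/(1+r)^4 + TV/(1+r)^4
    = 6.43707 + 6.96401 + 7.53409 + 8.15083 + 478.63500 = 507.72100

£507.72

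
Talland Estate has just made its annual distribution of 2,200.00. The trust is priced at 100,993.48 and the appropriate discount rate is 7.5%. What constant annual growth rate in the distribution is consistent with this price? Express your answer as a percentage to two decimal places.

5.21%

P = D₀(1+g)/(r−g) ⇒ P(r−g) = D₀(1+g) ⇒ g(P+D₀) = P·r − D₀
g = (P·r − D₀)/(P + D₀) = (100,993.48×0.075 − 2,200.00) / (100,993.48 + 2,200.00) = 0.052082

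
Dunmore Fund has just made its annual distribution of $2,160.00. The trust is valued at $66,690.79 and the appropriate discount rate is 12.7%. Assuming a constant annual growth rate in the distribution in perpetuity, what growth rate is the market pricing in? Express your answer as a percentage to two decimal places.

9.16%

P = D₀(1+g)/(r−g) ⇒ P(r−g) = D₀(1+g) ⇒ g(P+D₀) = P·r − D₀
g = (P·r − D₀)/(P + D₀) = ($66,690.79×0.127 − $2,160.00) / ($66,690.79 + $2,160.00) = 0.091644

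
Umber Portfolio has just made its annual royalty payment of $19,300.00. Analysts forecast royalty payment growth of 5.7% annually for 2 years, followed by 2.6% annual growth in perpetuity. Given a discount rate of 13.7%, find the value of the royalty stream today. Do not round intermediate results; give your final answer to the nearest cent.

$188795.52

D_1 = 20400.10000
D_2 = 21562.90570
Terminal value at year 2: TV = D_2×(1+g_2)/(r−g_2) = 22123.54125/0.111 = 199311.18242
P_0 = D_1/(1+r)^1 + D_2/(1+r)^2 + TV/(1+r)^2
    = 17942.04046 + 16679.62776 + 154173.85659 = 188795.52481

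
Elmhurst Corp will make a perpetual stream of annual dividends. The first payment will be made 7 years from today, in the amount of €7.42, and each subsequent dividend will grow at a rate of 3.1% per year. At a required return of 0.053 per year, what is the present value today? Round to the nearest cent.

€247.41

Value at end of year 6: C₁ / (r − g) = €7.42 / (0.053 − 0.031) = €337.2727
Discount to today: PV = €337.2727 / (1 + 0.053)^6 = €337.2727 / 1.363233 = €247.41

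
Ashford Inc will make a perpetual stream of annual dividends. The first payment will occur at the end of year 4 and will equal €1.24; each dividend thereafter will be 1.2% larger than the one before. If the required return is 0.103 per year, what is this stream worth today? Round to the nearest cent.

€10.15

Value at end of year 3: C₁ / (r − g) = €1.24 / (0.103 − 0.012) = €13.6264
Discount to today: PV = €13.6264 / (1 + 0.103)^3 = €13.6264 / 1.341920 = €10.15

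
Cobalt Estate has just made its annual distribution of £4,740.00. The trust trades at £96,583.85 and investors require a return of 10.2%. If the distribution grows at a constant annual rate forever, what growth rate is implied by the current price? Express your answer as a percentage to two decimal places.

5.04%

P = D₀(1+g)/(r−g) ⇒ P(r−g) = D₀(1+g) ⇒ g(P+D₀) = P·r − D₀
g = (P·r − D₀)/(P + D₀) = (£96,583.85×0.102 − £4,740.00) / (£96,583.85 + £4,740.00) = 0.050448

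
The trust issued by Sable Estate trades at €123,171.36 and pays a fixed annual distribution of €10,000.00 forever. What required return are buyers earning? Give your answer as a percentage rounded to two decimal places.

P = C/r ⇒ r = C/P = €10,000.00/€123,171.36 = 0.081188

8.12%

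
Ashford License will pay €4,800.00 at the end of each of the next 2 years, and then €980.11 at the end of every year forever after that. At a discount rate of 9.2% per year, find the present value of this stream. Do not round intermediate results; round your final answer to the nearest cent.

€17354.80

PV of 2-year annuity: €4,800.00 × [1 − (1+0.092)^−2] / 0.092 = 8420.88315
Perpetuity value at year 2: €980.11 / 0.092 = 10653.36957
PV of perpetuity: 10653.36957 / (1+0.092)^2 = 8933.91294
Total PV = 8420.88315 + 8933.91294 = 17354.79609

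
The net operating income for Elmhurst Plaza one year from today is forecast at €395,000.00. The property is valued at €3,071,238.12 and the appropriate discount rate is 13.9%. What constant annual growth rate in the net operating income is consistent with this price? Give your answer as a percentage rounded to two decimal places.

P = D₁/(r−g) ⇒ g = r − D₁/P = 0.139 − €395,000.00/€3,071,238.12 = 0.010387

1.04%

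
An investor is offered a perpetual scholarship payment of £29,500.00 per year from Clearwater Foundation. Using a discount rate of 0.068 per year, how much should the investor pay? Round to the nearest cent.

Level perpetuity: PV = C / r = £29,500.00 / 0.068 = £433,823.53

£433823.53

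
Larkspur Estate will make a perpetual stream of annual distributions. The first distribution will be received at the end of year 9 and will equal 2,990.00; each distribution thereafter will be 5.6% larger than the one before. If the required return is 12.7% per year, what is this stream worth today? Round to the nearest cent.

Value at end of year 8: C₁ / (r − g) = 2,990.00 / (0.127 − 0.056) = 42,112.6761
Discount to today: PV = 42,112.6761 / (1 + 0.127)^8 = 42,112.6761 / 2.602504 = 16,181.60

16181.60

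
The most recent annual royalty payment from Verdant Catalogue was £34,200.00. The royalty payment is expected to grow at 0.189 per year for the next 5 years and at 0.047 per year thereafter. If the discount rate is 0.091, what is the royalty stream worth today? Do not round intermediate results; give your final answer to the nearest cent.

D_1 = 40663.80000
D_2 = 48349.25820
D_3 = 57487.26800
D_4 = 68352.36165
D_5 = 81270.95800
Terminal value at year 5: TV = D_5×(1+g_2)/(r−g_2) = 85090.69303/0.044 = 1933879.38705
P_0 = D_1/(1+r)^1 + D_2/(1+r)^2 + D_3/(1+r)^3 + D_4/(1+r)^4 + D_5/(1+r)^5 + TV/(1+r)^5
    = 37272.04400 + 40620.03695 + 44268.76621 + 48245.24567 + 52578.91576 + 1251139.20006 = 1474124.20864

£1474124.21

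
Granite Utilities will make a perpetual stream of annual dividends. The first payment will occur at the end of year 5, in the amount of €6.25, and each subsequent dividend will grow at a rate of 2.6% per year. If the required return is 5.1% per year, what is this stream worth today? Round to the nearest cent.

€204.89

Value at end of year 4: C₁ / (r − g) = €6.25 / (0.051 − 0.026) = €250.0000
Discount to today: PV = €250.0000 / (1 + 0.051)^4 = €250.0000 / 1.220143 = €204.89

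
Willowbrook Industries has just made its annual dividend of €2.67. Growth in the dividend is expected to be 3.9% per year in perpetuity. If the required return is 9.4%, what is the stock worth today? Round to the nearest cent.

€50.44

D₁ = D₀ × (1 + g) = €2.67 × 1.039 = €2.7741
Growing perpetuity: P = D₁ / (r − g) = €2.7741 / (0.094 − 0.039) = €50.44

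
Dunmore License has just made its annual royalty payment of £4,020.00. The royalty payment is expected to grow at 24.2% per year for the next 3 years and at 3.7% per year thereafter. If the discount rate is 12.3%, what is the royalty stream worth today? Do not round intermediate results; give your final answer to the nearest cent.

£80375.28

D_1 = 4992.84000
D_2 = 6201.10728
D_3 = 7701.77524
Terminal value at year 3: TV = D_3×(1+g_2)/(r−g_2) = 7986.74093/0.086 = 92869.08053
P_0 = D_1/(1+r)^1 + D_2/(1+r)^2 + D_3/(1+r)^3 + TV/(1+r)^3
    = 4445.98397 + 4917.10783 + 5438.15487 + 65574.03029 = 80375.27697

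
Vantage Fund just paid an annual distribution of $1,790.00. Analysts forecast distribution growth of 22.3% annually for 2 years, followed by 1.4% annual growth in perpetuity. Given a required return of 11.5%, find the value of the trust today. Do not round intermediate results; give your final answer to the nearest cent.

$25737.79

D_1 = 2189.17000
D_2 = 2677.35491
Terminal value at year 2: TV = D_2×(1+g_2)/(r−g_2) = 2714.83788/0.101 = 26879.58296
P_0 = D_1/(1+r)^1 + D_2/(1+r)^2 + TV/(1+r)^2
    = 1963.38117 + 2153.55620 + 21620.85138 = 25737.78875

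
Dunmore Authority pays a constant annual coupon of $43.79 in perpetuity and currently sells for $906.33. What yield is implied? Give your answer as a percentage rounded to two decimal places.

P = C/r ⇒ r = C/P = $43.79/$906.33 = 0.048316

4.83%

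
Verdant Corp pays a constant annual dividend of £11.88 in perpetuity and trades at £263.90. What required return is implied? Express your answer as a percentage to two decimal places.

P = C/r ⇒ r = C/P = £11.88/£263.90 = 0.045017

4.50%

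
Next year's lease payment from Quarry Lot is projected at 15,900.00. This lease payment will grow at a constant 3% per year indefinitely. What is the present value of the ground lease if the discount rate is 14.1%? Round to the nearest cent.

Growing perpetuity: P = D₁ / (r − g) = 15,900.0000 / (0.141 − 0.03) = 143,243.24

143243.24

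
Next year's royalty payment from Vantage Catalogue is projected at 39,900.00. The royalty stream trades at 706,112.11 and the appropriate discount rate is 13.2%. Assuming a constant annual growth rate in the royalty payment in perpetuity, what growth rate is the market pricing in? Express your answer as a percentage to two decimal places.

7.55%

P = D₁/(r−g) ⇒ g = r − D₁/P = 0.132 − 39,900.00/706,112.11 = 0.075493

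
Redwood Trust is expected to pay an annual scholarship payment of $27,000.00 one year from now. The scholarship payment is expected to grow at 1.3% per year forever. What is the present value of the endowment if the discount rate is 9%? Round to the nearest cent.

Growing perpetuity: P = D₁ / (r − g) = $27,000.0000 / (0.09 − 0.013) = $350,649.35

$350649.35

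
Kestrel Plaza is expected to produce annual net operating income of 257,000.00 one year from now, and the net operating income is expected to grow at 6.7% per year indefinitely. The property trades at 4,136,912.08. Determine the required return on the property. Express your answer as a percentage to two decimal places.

12.91%

P = D₁/(r − g) ⇒ r = D₁/P + g = 257,000.0000/4,136,912.08 + 0.067 = 0.062124 + 0.067 = 0.129124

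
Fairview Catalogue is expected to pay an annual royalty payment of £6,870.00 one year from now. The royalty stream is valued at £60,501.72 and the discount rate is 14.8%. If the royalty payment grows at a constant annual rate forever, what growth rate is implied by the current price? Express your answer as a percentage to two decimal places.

P = D₁/(r−g) ⇒ g = r − D₁/P = 0.148 − £6,870.00/£60,501.72 = 0.034450

3.44%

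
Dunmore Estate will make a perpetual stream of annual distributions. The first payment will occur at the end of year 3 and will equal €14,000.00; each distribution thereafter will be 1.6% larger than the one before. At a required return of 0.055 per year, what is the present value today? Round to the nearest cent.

Value at end of year 2: C₁ / (r − g) = €14,000.00 / (0.055 − 0.016) = €358,974.3590
Discount to today: PV = €358,974.3590 / (1 + 0.055)^2 = €358,974.3590 / 1.113025 = €322,521.38

€322521.38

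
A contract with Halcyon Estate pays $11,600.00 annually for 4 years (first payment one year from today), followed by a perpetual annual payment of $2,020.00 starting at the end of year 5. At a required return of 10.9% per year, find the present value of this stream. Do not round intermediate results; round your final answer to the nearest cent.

$48317.11

PV of 4-year annuity: $11,600.00 × [1 − (1+0.109)^−4] / 0.109 = 36065.34338
Perpetuity value at year 4: $2,020.00 / 0.109 = 18532.11009
PV of perpetuity: 18532.11009 / (1+0.109)^4 = 12251.76581
Total PV = 36065.34338 + 12251.76581 = 48317.10919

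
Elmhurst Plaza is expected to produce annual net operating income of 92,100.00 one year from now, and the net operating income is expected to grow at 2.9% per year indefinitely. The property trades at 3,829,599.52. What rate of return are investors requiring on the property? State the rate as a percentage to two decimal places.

P = D₁/(r − g) ⇒ r = D₁/P + g = 92,100.0000/3,829,599.52 + 0.029 = 0.024050 + 0.029 = 0.053050

5.30%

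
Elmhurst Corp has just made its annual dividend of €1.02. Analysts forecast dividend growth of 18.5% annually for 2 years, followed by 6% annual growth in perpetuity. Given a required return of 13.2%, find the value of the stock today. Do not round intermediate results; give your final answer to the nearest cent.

€18.64

D_1 = 1.20870
D_2 = 1.43231
Terminal value at year 2: TV = D_2×(1+g_2)/(r−g_2) = 1.51825/0.072 = 21.08678
P_0 = D_1/(1+r)^1 + D_2/(1+r)^2 + TV/(1+r)^2
    = 1.06776 + 1.11775 + 16.45574 = 18.64124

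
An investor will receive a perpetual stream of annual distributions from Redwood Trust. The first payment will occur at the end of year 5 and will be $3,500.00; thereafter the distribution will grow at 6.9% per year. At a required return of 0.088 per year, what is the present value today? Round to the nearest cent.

Value at end of year 4: C₁ / (r − g) = $3,500.00 / (0.088 − 0.069) = $184,210.5263
Discount to today: PV = $184,210.5263 / (1 + 0.088)^4 = $184,210.5263 / 1.401250 = $131,461.58

$131461.58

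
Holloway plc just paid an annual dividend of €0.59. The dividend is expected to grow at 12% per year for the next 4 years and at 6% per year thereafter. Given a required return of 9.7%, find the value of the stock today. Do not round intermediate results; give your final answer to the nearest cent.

€20.85

D_1 = 0.66080
D_2 = 0.74010
D_3 = 0.82891
D_4 = 0.92838
Terminal value at year 4: TV = D_4×(1+g_2)/(r−g_2) = 0.98408/0.037 = 26.59673
P_0 = D_1/(1+r)^1 + D_2/(1+r)^2 + D_3/(1+r)^3 + D_4/(1+r)^4 + TV/(1+r)^4
    = 0.60237 + 0.61500 + 0.62789 + 0.64106 + 18.36546 = 20.85178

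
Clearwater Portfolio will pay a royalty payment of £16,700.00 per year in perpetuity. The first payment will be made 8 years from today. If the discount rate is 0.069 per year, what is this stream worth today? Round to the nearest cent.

£151713.23

Value at end of year 7: C / r = £16,700.00 / 0.069 = £242,028.9855
Discount to today: PV = £242,028.9855 / (1 + 0.069)^7 = £242,028.9855 / 1.595306 = £151,713.23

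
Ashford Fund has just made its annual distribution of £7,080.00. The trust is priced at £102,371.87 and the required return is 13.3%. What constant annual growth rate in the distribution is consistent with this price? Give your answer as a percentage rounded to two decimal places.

5.97%

P = D₀(1+g)/(r−g) ⇒ P(r−g) = D₀(1+g) ⇒ g(P+D₀) = P·r − D₀
g = (P·r − D₀)/(P + D₀) = (£102,371.87×0.133 − £7,080.00) / (£102,371.87 + £7,080.00) = 0.059711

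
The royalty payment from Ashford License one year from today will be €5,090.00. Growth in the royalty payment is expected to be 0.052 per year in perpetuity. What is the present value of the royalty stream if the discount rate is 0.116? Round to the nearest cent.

Growing perpetuity: P = D₁ / (r − g) = €5,090.0000 / (0.116 − 0.052) = €79,531.25

€79531.25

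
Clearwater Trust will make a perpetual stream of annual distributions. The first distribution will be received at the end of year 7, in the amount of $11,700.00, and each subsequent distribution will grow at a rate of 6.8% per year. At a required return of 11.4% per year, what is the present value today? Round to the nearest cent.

$133081.25

Value at end of year 6: C₁ / (r − g) = $11,700.00 / (0.114 − 0.068) = $254,347.8261
Discount to today: PV = $254,347.8261 / (1 + 0.114)^6 = $254,347.8261 / 1.911222 = $133,081.25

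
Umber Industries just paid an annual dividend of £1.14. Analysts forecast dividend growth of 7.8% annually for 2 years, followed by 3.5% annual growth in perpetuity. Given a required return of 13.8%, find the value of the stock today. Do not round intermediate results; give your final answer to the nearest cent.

£12.38

D_1 = 1.22892
D_2 = 1.32478
Terminal value at year 2: TV = D_2×(1+g_2)/(r−g_2) = 1.37114/0.103 = 13.31207
P_0 = D_1/(1+r)^1 + D_2/(1+r)^2 + TV/(1+r)^2
    = 1.07989 + 1.02296 + 10.27924 = 12.38209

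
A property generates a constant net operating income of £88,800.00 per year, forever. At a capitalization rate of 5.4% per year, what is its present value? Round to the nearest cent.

£1644444.44

Level perpetuity: PV = C / r = £88,800.00 / 0.054 = £1,644,444.44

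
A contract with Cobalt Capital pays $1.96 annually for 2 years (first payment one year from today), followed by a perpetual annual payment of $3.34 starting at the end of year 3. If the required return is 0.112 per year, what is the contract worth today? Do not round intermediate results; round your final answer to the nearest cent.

PV of 2-year annuity: $1.96 × [1 − (1+0.112)^−2] / 0.112 = 3.34765
Perpetuity value at year 2: $3.34 / 0.112 = 29.82143
PV of perpetuity: 29.82143 / (1+0.112)^2 = 24.11675
Total PV = 3.34765 + 24.11675 = 27.46441

$27.46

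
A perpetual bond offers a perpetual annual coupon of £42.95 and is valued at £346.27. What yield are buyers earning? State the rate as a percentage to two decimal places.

12.40%

P = C/r ⇒ r = C/P = £42.95/£346.27 = 0.124036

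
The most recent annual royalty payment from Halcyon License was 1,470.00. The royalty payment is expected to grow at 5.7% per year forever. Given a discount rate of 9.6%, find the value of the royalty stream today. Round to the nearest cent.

39840.77

D₁ = D₀ × (1 + g) = 1,470.00 × 1.057 = 1,553.7900
Growing perpetuity: P = D₁ / (r − g) = 1,553.7900 / (0.096 − 0.057) = 39,840.77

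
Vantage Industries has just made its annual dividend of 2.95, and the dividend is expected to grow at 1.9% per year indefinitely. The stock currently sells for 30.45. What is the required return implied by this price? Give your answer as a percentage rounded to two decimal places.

11.77%

D₁ = 2.95 × 1.019 = 3.0061
P = D₁/(r − g) ⇒ r = D₁/P + g = 3.0061/30.45 + 0.019 = 0.098721 + 0.019 = 0.117721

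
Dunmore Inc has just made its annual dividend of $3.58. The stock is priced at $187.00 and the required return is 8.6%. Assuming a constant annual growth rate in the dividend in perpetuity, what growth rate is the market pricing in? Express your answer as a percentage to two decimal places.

P = D₀(1+g)/(r−g) ⇒ P(r−g) = D₀(1+g) ⇒ g(P+D₀) = P·r − D₀
g = (P·r − D₀)/(P + D₀) = ($187.00×0.086 − $3.58) / ($187.00 + $3.58) = 0.065600

6.56%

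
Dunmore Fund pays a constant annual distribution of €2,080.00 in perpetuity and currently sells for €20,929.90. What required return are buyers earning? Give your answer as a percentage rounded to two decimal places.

9.94%

P = C/r ⇒ r = C/P = €2,080.00/€20,929.90 = 0.099379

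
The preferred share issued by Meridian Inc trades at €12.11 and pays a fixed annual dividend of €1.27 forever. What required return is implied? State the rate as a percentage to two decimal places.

10.49%

P = C/r ⇒ r = C/P = €1.27/€12.11 = 0.104872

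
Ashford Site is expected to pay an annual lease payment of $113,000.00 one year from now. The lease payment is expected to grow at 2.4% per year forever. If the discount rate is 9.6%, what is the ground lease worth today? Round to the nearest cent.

Growing perpetuity: P = D₁ / (r − g) = $113,000.0000 / (0.096 − 0.024) = $1,569,444.44

$1569444.44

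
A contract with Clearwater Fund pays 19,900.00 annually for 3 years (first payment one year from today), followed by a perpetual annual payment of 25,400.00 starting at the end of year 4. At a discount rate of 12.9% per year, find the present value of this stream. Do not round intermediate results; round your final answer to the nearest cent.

183890.80

PV of 3-year annuity: 19,900.00 × [1 − (1+0.129)^−3] / 0.129 = 47066.83520
Perpetuity value at year 3: 25,400.00 / 0.129 = 196899.22481
PV of perpetuity: 196899.22481 / (1+0.129)^3 = 136823.96781
Total PV = 47066.83520 + 136823.96781 = 183890.80302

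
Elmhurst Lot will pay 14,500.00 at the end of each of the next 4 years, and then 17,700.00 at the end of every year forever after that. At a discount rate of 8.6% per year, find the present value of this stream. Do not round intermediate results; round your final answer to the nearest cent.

PV of 4-year annuity: 14,500.00 × [1 − (1+0.086)^−4] / 0.086 = 47391.35813
Perpetuity value at year 4: 17,700.00 / 0.086 = 205813.95349
PV of perpetuity: 205813.95349 / (1+0.086)^4 = 147963.81287
Total PV = 47391.35813 + 147963.81287 = 195355.17100

195355.17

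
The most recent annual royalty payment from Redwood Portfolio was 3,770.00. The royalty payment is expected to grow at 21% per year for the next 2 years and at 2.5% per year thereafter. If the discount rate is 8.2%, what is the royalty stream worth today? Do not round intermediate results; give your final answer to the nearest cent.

93713.30

D_1 = 4561.70000
D_2 = 5519.65700
Terminal value at year 2: TV = D_2×(1+g_2)/(r−g_2) = 5657.64843/0.057 = 99256.98991
P_0 = D_1/(1+r)^1 + D_2/(1+r)^2 + TV/(1+r)^2
    = 4215.98891 + 4714.73806 + 84782.57037 = 93713.29734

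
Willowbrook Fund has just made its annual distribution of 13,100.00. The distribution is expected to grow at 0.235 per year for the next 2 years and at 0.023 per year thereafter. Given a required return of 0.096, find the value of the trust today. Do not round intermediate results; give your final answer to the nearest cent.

D_1 = 16178.50000
D_2 = 19980.44750
Terminal value at year 2: TV = D_2×(1+g_2)/(r−g_2) = 20439.99779/0.073 = 279999.96976
P_0 = D_1/(1+r)^1 + D_2/(1+r)^2 + TV/(1+r)^2
    = 14761.40511 + 16633.51762 + 233097.10307 = 264492.02580

264492.03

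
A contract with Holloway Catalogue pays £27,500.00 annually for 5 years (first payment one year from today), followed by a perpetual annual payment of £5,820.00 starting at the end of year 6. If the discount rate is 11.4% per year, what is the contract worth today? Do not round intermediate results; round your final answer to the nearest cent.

PV of 5-year annuity: £27,500.00 × [1 − (1+0.114)^−5] / 0.114 = 100622.70641
Perpetuity value at year 5: £5,820.00 / 0.114 = 51052.63158
PV of perpetuity: 51052.63158 / (1+0.114)^5 = 29757.20789
Total PV = 100622.70641 + 29757.20789 = 130379.91431

£130379.91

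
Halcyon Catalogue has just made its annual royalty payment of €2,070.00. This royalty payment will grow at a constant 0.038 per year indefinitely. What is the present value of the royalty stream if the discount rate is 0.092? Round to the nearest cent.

D₁ = D₀ × (1 + g) = €2,070.00 × 1.038 = €2,148.6600
Growing perpetuity: P = D₁ / (r − g) = €2,148.6600 / (0.092 − 0.038) = €39,790.00

€39790.00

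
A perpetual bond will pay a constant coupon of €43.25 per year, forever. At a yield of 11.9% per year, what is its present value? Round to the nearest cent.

€363.45

Level perpetuity: PV = C / r = €43.25 / 0.119 = €363.45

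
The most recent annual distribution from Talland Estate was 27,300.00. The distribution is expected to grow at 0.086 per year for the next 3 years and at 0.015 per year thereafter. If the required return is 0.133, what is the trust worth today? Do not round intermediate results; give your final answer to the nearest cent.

282089.13

D_1 = 29647.80000
D_2 = 32197.51080
D_3 = 34966.49673
Terminal value at year 3: TV = D_3×(1+g_2)/(r−g_2) = 35490.99418/0.118 = 300771.13712
P_0 = D_1/(1+r)^1 + D_2/(1+r)^2 + D_3/(1+r)^3 + TV/(1+r)^3
    = 26167.51986 + 25082.01815 + 24041.54608 + 206798.04471 = 282089.12880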